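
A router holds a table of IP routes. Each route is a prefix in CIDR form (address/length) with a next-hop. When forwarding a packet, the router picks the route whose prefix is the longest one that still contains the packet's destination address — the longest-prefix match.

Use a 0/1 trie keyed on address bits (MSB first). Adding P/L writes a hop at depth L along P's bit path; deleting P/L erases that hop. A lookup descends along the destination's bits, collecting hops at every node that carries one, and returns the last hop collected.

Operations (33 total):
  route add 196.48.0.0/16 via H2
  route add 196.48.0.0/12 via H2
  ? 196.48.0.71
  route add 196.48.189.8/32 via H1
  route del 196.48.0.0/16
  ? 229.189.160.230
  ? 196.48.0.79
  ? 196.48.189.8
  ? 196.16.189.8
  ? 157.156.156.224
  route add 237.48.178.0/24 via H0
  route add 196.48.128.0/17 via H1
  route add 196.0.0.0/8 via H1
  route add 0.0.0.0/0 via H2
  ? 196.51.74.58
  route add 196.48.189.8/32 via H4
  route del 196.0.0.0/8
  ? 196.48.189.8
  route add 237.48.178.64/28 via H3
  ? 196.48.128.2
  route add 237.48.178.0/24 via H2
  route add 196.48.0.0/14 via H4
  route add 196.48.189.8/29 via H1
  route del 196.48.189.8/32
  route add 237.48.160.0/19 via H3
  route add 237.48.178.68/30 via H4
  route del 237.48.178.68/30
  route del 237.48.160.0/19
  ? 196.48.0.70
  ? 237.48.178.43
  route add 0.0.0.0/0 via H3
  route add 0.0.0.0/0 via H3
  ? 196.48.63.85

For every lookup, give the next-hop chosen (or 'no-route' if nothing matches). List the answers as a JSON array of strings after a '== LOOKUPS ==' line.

Apply in order:
  add 196.48.0.0/16 -> H2 at depth 16
  add 196.48.0.0/12 -> H2 at depth 12
  Q 196.48.0.71: descend 1100010000110000 ; hops seen [H2,H2] ; pick H2
  add 196.48.189.8/32 -> H1 at depth 32
  del 196.48.0.0/16 (clear depth 16)
  Q 229.189.160.230: descend 11 ; hops seen [∅] ; pick no-route
  Q 196.48.0.79: descend 1100010000110000 ; hops seen [H2] ; pick H2
  Q 196.48.189.8: descend 11000100001100001011110100001000 ; hops seen [H2,H1] ; pick H1
  Q 196.16.189.8: descend 1100010000 ; hops seen [∅] ; pick no-route
  Q 157.156.156.224: descend 1 ; hops seen [∅] ; pick no-route
  add 237.48.178.0/24 -> H0 at depth 24
  add 196.48.128.0/17 -> H1 at depth 17
  add 196.0.0.0/8 -> H1 at depth 8
  add 0.0.0.0/0 -> H2 at depth 0
  Q 196.51.74.58: descend 11000100001100 ; hops seen [H2,H1,H2] ; pick H2
  add 196.48.189.8/32 -> H4 at depth 32
  del 196.0.0.0/8 (clear depth 8)
  Q 196.48.189.8: descend 11000100001100001011110100001000 ; hops seen [H2,H2,H1,H4] ; pick H4
  add 237.48.178.64/28 -> H3 at depth 28
  Q 196.48.128.2: descend 110001000011000010 ; hops seen [H2,H2,H1] ; pick H1
  add 237.48.178.0/24 -> H2 at depth 24
  add 196.48.0.0/14 -> H4 at depth 14
  add 196.48.189.8/29 -> H1 at depth 29
  del 196.48.189.8/32 (clear depth 32)
  add 237.48.160.0/19 -> H3 at depth 19
  add 237.48.178.68/30 -> H4 at depth 30
  del 237.48.178.68/30 (clear depth 30)
  del 237.48.160.0/19 (clear depth 19)
  Q 196.48.0.70: descend 1100010000110000 ; hops seen [H2,H2,H4] ; pick H4
  Q 237.48.178.43: descend 1110110100110000101100100 ; hops seen [H2,H2] ; pick H2
  add 0.0.0.0/0 -> H3 at depth 0
  add 0.0.0.0/0 -> H3 at depth 0
  Q 196.48.63.85: descend 1100010000110000 ; hops seen [H3,H2,H4] ; pick H4

== LOOKUPS ==
["H2","no-route","H2","H1","no-route","no-route","H2","H4","H1","H4","H2","H4"]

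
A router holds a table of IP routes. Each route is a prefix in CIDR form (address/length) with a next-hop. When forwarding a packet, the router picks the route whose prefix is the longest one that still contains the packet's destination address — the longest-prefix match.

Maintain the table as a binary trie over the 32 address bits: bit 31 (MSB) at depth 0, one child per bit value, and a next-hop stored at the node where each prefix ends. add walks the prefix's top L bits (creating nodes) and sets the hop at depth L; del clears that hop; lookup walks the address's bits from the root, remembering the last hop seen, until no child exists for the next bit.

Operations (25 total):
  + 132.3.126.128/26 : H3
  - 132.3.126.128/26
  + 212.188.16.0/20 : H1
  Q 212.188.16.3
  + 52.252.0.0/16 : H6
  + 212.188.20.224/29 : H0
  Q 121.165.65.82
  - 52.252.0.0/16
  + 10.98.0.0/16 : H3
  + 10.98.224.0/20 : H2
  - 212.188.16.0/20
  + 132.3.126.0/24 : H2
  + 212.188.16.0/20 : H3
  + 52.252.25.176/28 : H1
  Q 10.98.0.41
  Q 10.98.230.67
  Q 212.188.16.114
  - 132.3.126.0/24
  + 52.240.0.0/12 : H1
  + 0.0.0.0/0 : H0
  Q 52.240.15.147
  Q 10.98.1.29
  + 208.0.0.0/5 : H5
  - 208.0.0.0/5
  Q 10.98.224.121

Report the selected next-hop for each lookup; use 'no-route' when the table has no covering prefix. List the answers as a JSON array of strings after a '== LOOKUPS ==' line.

Trace:
  add 132.3.126.128/26 -> H3 at depth 26
  - 132.3.126.128/26 clear@26
  add 212.188.16.0/20 -> H1 at depth 20
  ? 212.188.16.3  path d0:-→d1:-→d2:-→d3:-→d4:-→d5:-→d6:-→d7:-→d8:-→d9:-→d10:-→d11:-→d12:-→d13:-→d14:-→d15:-→d16:-→d17:-→d18:-→d19:-→d20:H1  best=H1
  add 52.252.0.0/16 -> H6 at depth 16
  add 212.188.20.224/29 -> H0 at depth 29
  ? 121.165.65.82  path d0:-→d1:-  best=no-route
  - 52.252.0.0/16 clear@16
  add 10.98.0.0/16 -> H3 at depth 16
  add 10.98.224.0/20 -> H2 at depth 20
  - 212.188.16.0/20 clear@20
  add 132.3.126.0/24 -> H2 at depth 24
  add 212.188.16.0/20 -> H3 at depth 20
  add 52.252.25.176/28 -> H1 at depth 28
  ? 10.98.0.41  path d0:-→d1:-→d2:-→d3:-→d4:-→d5:-→d6:-→d7:-→d8:-→d9:-→d10:-→d11:-→d12:-→d13:-→d14:-→d15:-→d16:H3  best=H3
  ? 10.98.230.67  path d0:-→d1:-→d2:-→d3:-→d4:-→d5:-→d6:-→d7:-→d8:-→d9:-→d10:-→d11:-→d12:-→d13:-→d14:-→d15:-→d16:H3→d17:-→d18:-→d19:-→d20:H2  best=H2
  ? 212.188.16.114  path d0:-→d1:-→d2:-→d3:-→d4:-→d5:-→d6:-→d7:-→d8:-→d9:-→d10:-→d11:-→d12:-→d13:-→d14:-→d15:-→d16:-→d17:-→d18:-→d19:-→d20:H3→d21:-  best=H3
  - 132.3.126.0/24 clear@24
  add 52.240.0.0/12 -> H1 at depth 12
  add 0.0.0.0/0 -> H0 at depth 0
  ? 52.240.15.147  path d0:H0→d1:-→d2:-→d3:-→d4:-→d5:-→d6:-→d7:-→d8:-→d9:-→d10:-→d11:-→d12:H1  best=H1
  ? 10.98.1.29  path d0:H0→d1:-→d2:-→d3:-→d4:-→d5:-→d6:-→d7:-→d8:-→d9:-→d10:-→d11:-→d12:-→d13:-→d14:-→d15:-→d16:H3  best=H3
  add 208.0.0.0/5 -> H5 at depth 5
  - 208.0.0.0/5 clear@5
  ? 10.98.224.121  path d0:H0→d1:-→d2:-→d3:-→d4:-→d5:-→d6:-→d7:-→d8:-→d9:-→d10:-→d11:-→d12:-→d13:-→d14:-→d15:-→d16:H3→d17:-→d18:-→d19:-→d20:H2  best=H2

== LOOKUPS ==
["H1","no-route","H3","H2","H3","H1","H3","H2"]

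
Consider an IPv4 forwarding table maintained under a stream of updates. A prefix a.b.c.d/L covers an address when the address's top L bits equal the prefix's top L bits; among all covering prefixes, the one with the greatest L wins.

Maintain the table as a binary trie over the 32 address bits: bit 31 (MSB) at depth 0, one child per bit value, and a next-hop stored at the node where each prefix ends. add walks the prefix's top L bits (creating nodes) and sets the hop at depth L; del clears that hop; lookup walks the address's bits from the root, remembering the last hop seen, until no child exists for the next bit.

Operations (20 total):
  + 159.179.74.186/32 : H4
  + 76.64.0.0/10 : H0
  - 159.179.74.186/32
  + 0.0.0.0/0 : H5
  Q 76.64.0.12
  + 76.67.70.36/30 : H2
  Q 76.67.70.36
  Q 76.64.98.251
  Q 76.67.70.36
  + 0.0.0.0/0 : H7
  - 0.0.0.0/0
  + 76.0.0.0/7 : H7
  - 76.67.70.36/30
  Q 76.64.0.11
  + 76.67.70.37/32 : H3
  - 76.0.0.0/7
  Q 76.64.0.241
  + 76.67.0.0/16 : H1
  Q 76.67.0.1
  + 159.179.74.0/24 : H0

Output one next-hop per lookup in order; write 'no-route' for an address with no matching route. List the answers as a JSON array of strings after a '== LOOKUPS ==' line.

Apply in order:
  + 159.179.74.186/32 (H4) depth=32
  + 76.64.0.0/10 (H0) depth=10
  del 159.179.74.186/32 (clear depth 32)
  + 0.0.0.0/0 (H5) depth=0
  lookup 76.64.0.12: bits 0100110001 walk d0:H5→d1:-→d2:-→d3:-→d4:-→d5:-→d6:-→d7:-→d8:-→d9:-→d10:H0 -> H0
  + 76.67.70.36/30 (H2) depth=30
  lookup 76.67.70.36: bits 010011000100001101000110001001 walk d0:H5→d1:-→d2:-→d3:-→d4:-→d5:-→d6:-→d7:-→d8:-→d9:-→d10:H0→d11:-→d12:-→d13:-→d14:-→d15:-→d16:-→d17:-→d18:-→d19:-→d20:-→d21:-→d22:-→d23:-→d24:-→d25:-→d26:-→d27:-→d28:-→d29:-→d30:H2 -> H2
  lookup 76.64.98.251: bits 01001100010000 walk d0:H5→d1:-→d2:-→d3:-→d4:-→d5:-→d6:-→d7:-→d8:-→d9:-→d10:H0→d11:-→d12:-→d13:-→d14:- -> H0
  lookup 76.67.70.36: bits 010011000100001101000110001001 walk d0:H5→d1:-→d2:-→d3:-→d4:-→d5:-→d6:-→d7:-→d8:-→d9:-→d10:H0→d11:-→d12:-→d13:-→d14:-→d15:-→d16:-→d17:-→d18:-→d19:-→d20:-→d21:-→d22:-→d23:-→d24:-→d25:-→d26:-→d27:-→d28:-→d29:-→d30:H2 -> H2
  + 0.0.0.0/0 (H7) depth=0
  del 0.0.0.0/0 (clear depth 0)
  + 76.0.0.0/7 (H7) depth=7
  del 76.67.70.36/30 (clear depth 30)
  lookup 76.64.0.11: bits 01001100010000 walk d0:-→d1:-→d2:-→d3:-→d4:-→d5:-→d6:-→d7:H7→d8:-→d9:-→d10:H0→d11:-→d12:-→d13:-→d14:- -> H0
  + 76.67.70.37/32 (H3) depth=32
  del 76.0.0.0/7 (clear depth 7)
  lookup 76.64.0.241: bits 01001100010000 walk d0:-→d1:-→d2:-→d3:-→d4:-→d5:-→d6:-→d7:-→d8:-→d9:-→d10:H0→d11:-→d12:-→d13:-→d14:- -> H0
  + 76.67.0.0/16 (H1) depth=16
  lookup 76.67.0.1: bits 01001100010000110 walk d0:-→d1:-→d2:-→d3:-→d4:-→d5:-→d6:-→d7:-→d8:-→d9:-→d10:H0→d11:-→d12:-→d13:-→d14:-→d15:-→d16:H1→d17:- -> H1
  + 159.179.74.0/24 (H0) depth=24

== LOOKUPS ==
["H0","H2","H0","H2","H0","H0","H1"]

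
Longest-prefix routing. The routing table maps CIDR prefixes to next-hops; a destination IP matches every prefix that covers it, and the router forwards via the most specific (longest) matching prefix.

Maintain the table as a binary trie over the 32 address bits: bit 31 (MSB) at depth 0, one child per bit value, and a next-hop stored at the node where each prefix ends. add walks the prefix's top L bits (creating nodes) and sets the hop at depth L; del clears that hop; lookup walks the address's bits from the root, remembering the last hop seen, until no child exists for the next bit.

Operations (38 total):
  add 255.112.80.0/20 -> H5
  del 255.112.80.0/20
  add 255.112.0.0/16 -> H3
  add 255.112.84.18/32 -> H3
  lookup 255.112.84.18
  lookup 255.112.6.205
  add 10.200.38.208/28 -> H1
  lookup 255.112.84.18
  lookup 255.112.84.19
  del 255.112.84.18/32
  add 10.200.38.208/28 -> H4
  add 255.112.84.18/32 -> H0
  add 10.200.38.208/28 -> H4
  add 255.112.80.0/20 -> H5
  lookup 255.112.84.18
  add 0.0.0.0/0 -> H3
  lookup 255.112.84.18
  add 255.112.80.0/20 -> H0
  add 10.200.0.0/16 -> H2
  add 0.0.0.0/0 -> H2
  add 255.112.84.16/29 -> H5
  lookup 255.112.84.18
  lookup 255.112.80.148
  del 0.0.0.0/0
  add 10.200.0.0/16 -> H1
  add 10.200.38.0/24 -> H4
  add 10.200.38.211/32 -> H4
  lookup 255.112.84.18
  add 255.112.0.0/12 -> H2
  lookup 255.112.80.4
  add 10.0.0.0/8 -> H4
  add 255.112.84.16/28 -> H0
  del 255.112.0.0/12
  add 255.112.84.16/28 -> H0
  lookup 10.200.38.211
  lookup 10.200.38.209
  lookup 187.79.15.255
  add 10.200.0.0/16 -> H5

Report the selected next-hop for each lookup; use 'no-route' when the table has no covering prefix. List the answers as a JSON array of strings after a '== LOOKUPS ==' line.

Apply in order:
  + 255.112.80.0/20 (H5) depth=20
  del 255.112.80.0/20 (clear depth 20)
  + 255.112.0.0/16 (H3) depth=16
  + 255.112.84.18/32 (H3) depth=32
  Q 255.112.84.18: descend 11111111011100000101010000010010 ; hops seen [H3,H3] ; pick H3
  Q 255.112.6.205: descend 11111111011100000 ; hops seen [H3] ; pick H3
  + 10.200.38.208/28 (H1) depth=28
  Q 255.112.84.18: descend 11111111011100000101010000010010 ; hops seen [H3,H3] ; pick H3
  Q 255.112.84.19: descend 1111111101110000010101000001001 ; hops seen [H3] ; pick H3
  del 255.112.84.18/32 (clear depth 32)
  + 10.200.38.208/28 (H4) depth=28
  + 255.112.84.18/32 (H0) depth=32
  + 10.200.38.208/28 (H4) depth=28
  + 255.112.80.0/20 (H5) depth=20
  Q 255.112.84.18: descend 11111111011100000101010000010010 ; hops seen [H3,H5,H0] ; pick H0
  + 0.0.0.0/0 (H3) depth=0
  Q 255.112.84.18: descend 11111111011100000101010000010010 ; hops seen [H3,H3,H5,H0] ; pick H0
  + 255.112.80.0/20 (H0) depth=20
  + 10.200.0.0/16 (H2) depth=16
  + 0.0.0.0/0 (H2) depth=0
  + 255.112.84.16/29 (H5) depth=29
  Q 255.112.84.18: descend 11111111011100000101010000010010 ; hops seen [H2,H3,H0,H5,H0] ; pick H0
  Q 255.112.80.148: descend 111111110111000001010 ; hops seen [H2,H3,H0] ; pick H0
  del 0.0.0.0/0 (clear depth 0)
  + 10.200.0.0/16 (H1) depth=16
  + 10.200.38.0/24 (H4) depth=24
  + 10.200.38.211/32 (H4) depth=32
  Q 255.112.84.18: descend 11111111011100000101010000010010 ; hops seen [H3,H0,H5,H0] ; pick H0
  + 255.112.0.0/12 (H2) depth=12
  Q 255.112.80.4: descend 111111110111000001010 ; hops seen [H2,H3,H0] ; pick H0
  + 10.0.0.0/8 (H4) depth=8
  + 255.112.84.16/28 (H0) depth=28
  del 255.112.0.0/12 (clear depth 12)
  + 255.112.84.16/28 (H0) depth=28
  Q 10.200.38.211: descend 00001010110010000010011011010011 ; hops seen [H4,H1,H4,H4,H4] ; pick H4
  Q 10.200.38.209: descend 000010101100100000100110110100 ; hops seen [H4,H1,H4,H4] ; pick H4
  Q 187.79.15.255: descend 1 ; hops seen [∅] ; pick no-route
  + 10.200.0.0/16 (H5) depth=16

== LOOKUPS ==
["H3","H3","H3","H3","H0","H0","H0","H0","H0","H0","H4","H4","no-route"]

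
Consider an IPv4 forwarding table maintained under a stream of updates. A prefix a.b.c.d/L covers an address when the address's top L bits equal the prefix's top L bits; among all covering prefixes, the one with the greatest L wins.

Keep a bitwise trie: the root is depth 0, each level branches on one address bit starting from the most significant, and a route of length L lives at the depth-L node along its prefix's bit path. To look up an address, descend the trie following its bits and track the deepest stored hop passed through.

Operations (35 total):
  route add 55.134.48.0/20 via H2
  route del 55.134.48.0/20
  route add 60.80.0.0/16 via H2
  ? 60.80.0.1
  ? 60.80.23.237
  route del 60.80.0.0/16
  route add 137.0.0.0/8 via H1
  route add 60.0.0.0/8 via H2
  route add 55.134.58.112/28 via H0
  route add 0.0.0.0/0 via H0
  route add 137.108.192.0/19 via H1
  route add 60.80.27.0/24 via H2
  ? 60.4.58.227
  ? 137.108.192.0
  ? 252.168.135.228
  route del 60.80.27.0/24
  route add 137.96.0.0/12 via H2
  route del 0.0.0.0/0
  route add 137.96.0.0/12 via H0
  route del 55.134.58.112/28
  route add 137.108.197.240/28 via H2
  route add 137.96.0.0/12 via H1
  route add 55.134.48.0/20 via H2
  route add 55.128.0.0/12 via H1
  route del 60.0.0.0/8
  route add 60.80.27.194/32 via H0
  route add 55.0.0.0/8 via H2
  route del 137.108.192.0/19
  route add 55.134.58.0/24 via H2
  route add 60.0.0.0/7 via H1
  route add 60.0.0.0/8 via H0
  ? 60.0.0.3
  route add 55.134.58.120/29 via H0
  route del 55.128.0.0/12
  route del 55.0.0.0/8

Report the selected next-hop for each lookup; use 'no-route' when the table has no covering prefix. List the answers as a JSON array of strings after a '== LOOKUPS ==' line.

Trace:
  add 55.134.48.0/20 -> H2 at depth 20
  - 55.134.48.0/20 clear@20
  add 60.80.0.0/16 -> H2 at depth 16
  ? 60.80.0.1  path d0:-→d1:-→d2:-→d3:-→d4:-→d5:-→d6:-→d7:-→d8:-→d9:-→d10:-→d11:-→d12:-→d13:-→d14:-→d15:-→d16:H2  best=H2
  ? 60.80.23.237  path d0:-→d1:-→d2:-→d3:-→d4:-→d5:-→d6:-→d7:-→d8:-→d9:-→d10:-→d11:-→d12:-→d13:-→d14:-→d15:-→d16:H2  best=H2
  - 60.80.0.0/16 clear@16
  add 137.0.0.0/8 -> H1 at depth 8
  add 60.0.0.0/8 -> H2 at depth 8
  add 55.134.58.112/28 -> H0 at depth 28
  add 0.0.0.0/0 -> H0 at depth 0
  add 137.108.192.0/19 -> H1 at depth 19
  add 60.80.27.0/24 -> H2 at depth 24
  ? 60.4.58.227  path d0:H0→d1:-→d2:-→d3:-→d4:-→d5:-→d6:-→d7:-→d8:H2→d9:-  best=H2
  ? 137.108.192.0  path d0:H0→d1:-→d2:-→d3:-→d4:-→d5:-→d6:-→d7:-→d8:H1→d9:-→d10:-→d11:-→d12:-→d13:-→d14:-→d15:-→d16:-→d17:-→d18:-→d19:H1  best=H1
  ? 252.168.135.228  path d0:H0→d1:-  best=H0
  - 60.80.27.0/24 clear@24
  add 137.96.0.0/12 -> H2 at depth 12
  - 0.0.0.0/0 clear@0
  add 137.96.0.0/12 -> H0 at depth 12
  - 55.134.58.112/28 clear@28
  add 137.108.197.240/28 -> H2 at depth 28
  add 137.96.0.0/12 -> H1 at depth 12
  add 55.134.48.0/20 -> H2 at depth 20
  add 55.128.0.0/12 -> H1 at depth 12
  - 60.0.0.0/8 clear@8
  add 60.80.27.194/32 -> H0 at depth 32
  add 55.0.0.0/8 -> H2 at depth 8
  - 137.108.192.0/19 clear@19
  add 55.134.58.0/24 -> H2 at depth 24
  add 60.0.0.0/7 -> H1 at depth 7
  add 60.0.0.0/8 -> H0 at depth 8
  ? 60.0.0.3  path d0:-→d1:-→d2:-→d3:-→d4:-→d5:-→d6:-→d7:H1→d8:H0→d9:-  best=H0
  add 55.134.58.120/29 -> H0 at depth 29
  - 55.128.0.0/12 clear@12
  - 55.0.0.0/8 clear@8

== LOOKUPS ==
["H2","H2","H2","H1","H0","H0"]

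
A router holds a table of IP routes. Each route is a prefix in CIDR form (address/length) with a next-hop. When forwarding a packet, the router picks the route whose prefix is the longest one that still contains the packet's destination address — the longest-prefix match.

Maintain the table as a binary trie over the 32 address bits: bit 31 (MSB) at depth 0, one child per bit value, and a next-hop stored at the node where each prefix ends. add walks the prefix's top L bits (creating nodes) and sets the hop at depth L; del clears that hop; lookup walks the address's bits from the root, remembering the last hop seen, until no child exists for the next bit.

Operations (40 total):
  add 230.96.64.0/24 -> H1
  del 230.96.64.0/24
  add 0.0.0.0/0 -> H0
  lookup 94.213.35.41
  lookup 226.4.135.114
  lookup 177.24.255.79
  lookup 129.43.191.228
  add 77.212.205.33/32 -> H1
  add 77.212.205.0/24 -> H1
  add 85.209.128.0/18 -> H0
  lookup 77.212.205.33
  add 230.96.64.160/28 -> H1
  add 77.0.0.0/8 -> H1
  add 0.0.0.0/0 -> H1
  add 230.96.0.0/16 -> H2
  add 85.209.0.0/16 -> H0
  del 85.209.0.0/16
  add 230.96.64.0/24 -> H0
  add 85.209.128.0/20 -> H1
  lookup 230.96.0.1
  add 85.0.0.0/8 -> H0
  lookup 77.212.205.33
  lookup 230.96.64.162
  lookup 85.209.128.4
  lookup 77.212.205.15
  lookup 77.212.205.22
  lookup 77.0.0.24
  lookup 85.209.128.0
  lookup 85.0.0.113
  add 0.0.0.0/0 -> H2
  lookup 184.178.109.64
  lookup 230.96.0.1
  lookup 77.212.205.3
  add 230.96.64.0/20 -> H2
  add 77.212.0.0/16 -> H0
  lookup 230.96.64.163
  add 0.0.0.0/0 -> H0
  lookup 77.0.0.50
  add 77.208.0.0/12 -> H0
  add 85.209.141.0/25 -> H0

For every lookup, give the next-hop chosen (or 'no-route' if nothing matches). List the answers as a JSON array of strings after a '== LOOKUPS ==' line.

Process each operation:
  + 230.96.64.0/24 (H1) depth=24
  - 230.96.64.0/24 clear@24
  + 0.0.0.0/0 (H0) depth=0
  lookup 94.213.35.41: bits ε walk d0:H0 -> H0
  lookup 226.4.135.114: bits 11100 walk d0:H0→d1:-→d2:-→d3:-→d4:-→d5:- -> H0
  lookup 177.24.255.79: bits 1 walk d0:H0→d1:- -> H0
  lookup 129.43.191.228: bits 1 walk d0:H0→d1:- -> H0
  + 77.212.205.33/32 (H1) depth=32
  + 77.212.205.0/24 (H1) depth=24
  + 85.209.128.0/18 (H0) depth=18
  lookup 77.212.205.33: bits 01001101110101001100110100100001 walk d0:H0→d1:-→d2:-→d3:-→d4:-→d5:-→d6:-→d7:-→d8:-→d9:-→d10:-→d11:-→d12:-→d13:-→d14:-→d15:-→d16:-→d17:-→d18:-→d19:-→d20:-→d21:-→d22:-→d23:-→d24:H1→d25:-→d26:-→d27:-→d28:-→d29:-→d30:-→d31:-→d32:H1 -> H1
  + 230.96.64.160/28 (H1) depth=28
  + 77.0.0.0/8 (H1) depth=8
  + 0.0.0.0/0 (H1) depth=0
  + 230.96.0.0/16 (H2) depth=16
  + 85.209.0.0/16 (H0) depth=16
  - 85.209.0.0/16 clear@16
  + 230.96.64.0/24 (H0) depth=24
  + 85.209.128.0/20 (H1) depth=20
  lookup 230.96.0.1: bits 11100110011000000 walk d0:H1→d1:-→d2:-→d3:-→d4:-→d5:-→d6:-→d7:-→d8:-→d9:-→d10:-→d11:-→d12:-→d13:-→d14:-→d15:-→d16:H2→d17:- -> H2
  + 85.0.0.0/8 (H0) depth=8
  lookup 77.212.205.33: bits 01001101110101001100110100100001 walk d0:H1→d1:-→d2:-→d3:-→d4:-→d5:-→d6:-→d7:-→d8:H1→d9:-→d10:-→d11:-→d12:-→d13:-→d14:-→d15:-→d16:-→d17:-→d18:-→d19:-→d20:-→d21:-→d22:-→d23:-→d24:H1→d25:-→d26:-→d27:-→d28:-→d29:-→d30:-→d31:-→d32:H1 -> H1
  lookup 230.96.64.162: bits 1110011001100000010000001010 walk d0:H1→d1:-→d2:-→d3:-→d4:-→d5:-→d6:-→d7:-→d8:-→d9:-→d10:-→d11:-→d12:-→d13:-→d14:-→d15:-→d16:H2→d17:-→d18:-→d19:-→d20:-→d21:-→d22:-→d23:-→d24:H0→d25:-→d26:-→d27:-→d28:H1 -> H1
  lookup 85.209.128.4: bits 01010101110100011000 walk d0:H1→d1:-→d2:-→d3:-→d4:-→d5:-→d6:-→d7:-→d8:H0→d9:-→d10:-→d11:-→d12:-→d13:-→d14:-→d15:-→d16:-→d17:-→d18:H0→d19:-→d20:H1 -> H1
  lookup 77.212.205.15: bits 01001101110101001100110100 walk d0:H1→d1:-→d2:-→d3:-→d4:-→d5:-→d6:-→d7:-→d8:H1→d9:-→d10:-→d11:-→d12:-→d13:-→d14:-→d15:-→d16:-→d17:-→d18:-→d19:-→d20:-→d21:-→d22:-→d23:-→d24:H1→d25:-→d26:- -> H1
  lookup 77.212.205.22: bits 01001101110101001100110100 walk d0:H1→d1:-→d2:-→d3:-→d4:-→d5:-→d6:-→d7:-→d8:H1→d9:-→d10:-→d11:-→d12:-→d13:-→d14:-→d15:-→d16:-→d17:-→d18:-→d19:-→d20:-→d21:-→d22:-→d23:-→d24:H1→d25:-→d26:- -> H1
  lookup 77.0.0.24: bits 01001101 walk d0:H1→d1:-→d2:-→d3:-→d4:-→d5:-→d6:-→d7:-→d8:H1 -> H1
  lookup 85.209.128.0: bits 01010101110100011000 walk d0:H1→d1:-→d2:-→d3:-→d4:-→d5:-→d6:-→d7:-→d8:H0→d9:-→d10:-→d11:-→d12:-→d13:-→d14:-→d15:-→d16:-→d17:-→d18:H0→d19:-→d20:H1 -> H1
  lookup 85.0.0.113: bits 01010101 walk d0:H1→d1:-→d2:-→d3:-→d4:-→d5:-→d6:-→d7:-→d8:H0 -> H0
  + 0.0.0.0/0 (H2) depth=0
  lookup 184.178.109.64: bits 1 walk d0:H2→d1:- -> H2
  lookup 230.96.0.1: bits 11100110011000000 walk d0:H2→d1:-→d2:-→d3:-→d4:-→d5:-→d6:-→d7:-→d8:-→d9:-→d10:-→d11:-→d12:-→d13:-→d14:-→d15:-→d16:H2→d17:- -> H2
  lookup 77.212.205.3: bits 01001101110101001100110100 walk d0:H2→d1:-→d2:-→d3:-→d4:-→d5:-→d6:-→d7:-→d8:H1→d9:-→d10:-→d11:-→d12:-→d13:-→d14:-→d15:-→d16:-→d17:-→d18:-→d19:-→d20:-→d21:-→d22:-→d23:-→d24:H1→d25:-→d26:- -> H1
  + 230.96.64.0/20 (H2) depth=20
  + 77.212.0.0/16 (H0) depth=16
  lookup 230.96.64.163: bits 1110011001100000010000001010 walk d0:H2→d1:-→d2:-→d3:-→d4:-→d5:-→d6:-→d7:-→d8:-→d9:-→d10:-→d11:-→d12:-→d13:-→d14:-→d15:-→d16:H2→d17:-→d18:-→d19:-→d20:H2→d21:-→d22:-→d23:-→d24:H0→d25:-→d26:-→d27:-→d28:H1 -> H1
  + 0.0.0.0/0 (H0) depth=0
  lookup 77.0.0.50: bits 01001101 walk d0:H0→d1:-→d2:-→d3:-→d4:-→d5:-→d6:-→d7:-→d8:H1 -> H1
  + 77.208.0.0/12 (H0) depth=12
  + 85.209.141.0/25 (H0) depth=25

== LOOKUPS ==
["H0","H0","H0","H0","H1","H2","H1","H1","H1","H1","H1","H1","H1","H0","H2","H2","H1","H1","H1"]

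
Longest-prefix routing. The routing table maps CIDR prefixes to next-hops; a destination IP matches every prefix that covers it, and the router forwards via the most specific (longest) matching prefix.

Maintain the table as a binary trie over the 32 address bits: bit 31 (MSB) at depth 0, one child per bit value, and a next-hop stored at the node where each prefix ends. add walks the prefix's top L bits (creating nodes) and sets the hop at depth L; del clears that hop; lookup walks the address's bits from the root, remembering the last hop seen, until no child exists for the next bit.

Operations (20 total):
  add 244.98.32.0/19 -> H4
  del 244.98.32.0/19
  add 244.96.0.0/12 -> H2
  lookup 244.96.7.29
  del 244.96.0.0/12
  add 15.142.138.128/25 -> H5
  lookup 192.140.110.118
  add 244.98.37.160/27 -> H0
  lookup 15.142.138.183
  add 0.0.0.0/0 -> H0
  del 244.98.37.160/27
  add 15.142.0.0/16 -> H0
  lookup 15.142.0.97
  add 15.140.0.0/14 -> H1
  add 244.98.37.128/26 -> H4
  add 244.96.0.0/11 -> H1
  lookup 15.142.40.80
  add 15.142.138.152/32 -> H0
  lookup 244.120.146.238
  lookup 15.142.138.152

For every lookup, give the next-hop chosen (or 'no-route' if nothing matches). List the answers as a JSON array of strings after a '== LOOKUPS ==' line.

Trace:
  add 244.98.32.0/19 -> H4 at depth 19
  del 244.98.32.0/19 (clear depth 19)
  add 244.96.0.0/12 -> H2 at depth 12
  Q 244.96.7.29: descend 11110100011000 ; hops seen [H2] ; pick H2
  del 244.96.0.0/12 (clear depth 12)
  add 15.142.138.128/25 -> H5 at depth 25
  Q 192.140.110.118: descend 11 ; hops seen [∅] ; pick no-route
  add 244.98.37.160/27 -> H0 at depth 27
  Q 15.142.138.183: descend 0000111110001110100010101 ; hops seen [H5] ; pick H5
  add 0.0.0.0/0 -> H0 at depth 0
  del 244.98.37.160/27 (clear depth 27)
  add 15.142.0.0/16 -> H0 at depth 16
  Q 15.142.0.97: descend 0000111110001110 ; hops seen [H0,H0] ; pick H0
  add 15.140.0.0/14 -> H1 at depth 14
  add 244.98.37.128/26 -> H4 at depth 26
  add 244.96.0.0/11 -> H1 at depth 11
  Q 15.142.40.80: descend 0000111110001110 ; hops seen [H0,H1,H0] ; pick H0
  add 15.142.138.152/32 -> H0 at depth 32
  Q 244.120.146.238: descend 11110100011 ; hops seen [H0,H1] ; pick H1
  Q 15.142.138.152: descend 00001111100011101000101010011000 ; hops seen [H0,H1,H0,H5,H0] ; pick H0

== LOOKUPS ==
["H2","no-route","H5","H0","H0","H1","H0"]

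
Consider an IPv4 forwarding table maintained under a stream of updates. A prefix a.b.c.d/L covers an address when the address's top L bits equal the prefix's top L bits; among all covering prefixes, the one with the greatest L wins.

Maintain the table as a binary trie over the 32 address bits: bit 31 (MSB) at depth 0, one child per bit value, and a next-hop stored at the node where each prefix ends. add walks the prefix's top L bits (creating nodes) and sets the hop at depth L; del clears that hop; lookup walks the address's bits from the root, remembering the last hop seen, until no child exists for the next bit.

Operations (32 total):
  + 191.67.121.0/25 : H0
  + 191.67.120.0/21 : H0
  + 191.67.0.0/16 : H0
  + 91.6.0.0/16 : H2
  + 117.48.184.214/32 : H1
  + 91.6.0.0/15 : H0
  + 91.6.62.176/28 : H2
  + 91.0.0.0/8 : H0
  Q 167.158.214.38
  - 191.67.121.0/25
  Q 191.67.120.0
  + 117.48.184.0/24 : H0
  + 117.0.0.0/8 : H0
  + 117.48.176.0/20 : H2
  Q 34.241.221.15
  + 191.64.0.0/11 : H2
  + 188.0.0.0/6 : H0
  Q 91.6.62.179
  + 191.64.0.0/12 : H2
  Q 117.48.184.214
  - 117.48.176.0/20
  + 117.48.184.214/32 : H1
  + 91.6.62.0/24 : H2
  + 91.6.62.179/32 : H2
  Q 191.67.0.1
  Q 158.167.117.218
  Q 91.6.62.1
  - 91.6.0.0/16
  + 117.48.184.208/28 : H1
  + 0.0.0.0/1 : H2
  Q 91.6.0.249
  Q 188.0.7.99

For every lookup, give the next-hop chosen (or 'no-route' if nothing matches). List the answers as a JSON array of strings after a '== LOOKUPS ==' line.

Apply in order:
  + 191.67.121.0/25 (H0) depth=25
  + 191.67.120.0/21 (H0) depth=21
  + 191.67.0.0/16 (H0) depth=16
  + 91.6.0.0/16 (H2) depth=16
  + 117.48.184.214/32 (H1) depth=32
  + 91.6.0.0/15 (H0) depth=15
  + 91.6.62.176/28 (H2) depth=28
  + 91.0.0.0/8 (H0) depth=8
  lookup 167.158.214.38: bits 101 walk d0:-→d1:-→d2:-→d3:- -> no-route
  - 191.67.121.0/25 clear@25
  lookup 191.67.120.0: bits 10111111010000110111100 walk d0:-→d1:-→d2:-→d3:-→d4:-→d5:-→d6:-→d7:-→d8:-→d9:-→d10:-→d11:-→d12:-→d13:-→d14:-→d15:-→d16:H0→d17:-→d18:-→d19:-→d20:-→d21:H0→d22:-→d23:- -> H0
  + 117.48.184.0/24 (H0) depth=24
  + 117.0.0.0/8 (H0) depth=8
  + 117.48.176.0/20 (H2) depth=20
  lookup 34.241.221.15: bits 0 walk d0:-→d1:- -> no-route
  + 191.64.0.0/11 (H2) depth=11
  + 188.0.0.0/6 (H0) depth=6
  lookup 91.6.62.179: bits 0101101100000110001111101011 walk d0:-→d1:-→d2:-→d3:-→d4:-→d5:-→d6:-→d7:-→d8:H0→d9:-→d10:-→d11:-→d12:-→d13:-→d14:-→d15:H0→d16:H2→d17:-→d18:-→d19:-→d20:-→d21:-→d22:-→d23:-→d24:-→d25:-→d26:-→d27:-→d28:H2 -> H2
  + 191.64.0.0/12 (H2) depth=12
  lookup 117.48.184.214: bits 01110101001100001011100011010110 walk d0:-→d1:-→d2:-→d3:-→d4:-→d5:-→d6:-→d7:-→d8:H0→d9:-→d10:-→d11:-→d12:-→d13:-→d14:-→d15:-→d16:-→d17:-→d18:-→d19:-→d20:H2→d21:-→d22:-→d23:-→d24:H0→d25:-→d26:-→d27:-→d28:-→d29:-→d30:-→d31:-→d32:H1 -> H1
  - 117.48.176.0/20 clear@20
  + 117.48.184.214/32 (H1) depth=32
  + 91.6.62.0/24 (H2) depth=24
  + 91.6.62.179/32 (H2) depth=32
  lookup 191.67.0.1: bits 10111111010000110 walk d0:-→d1:-→d2:-→d3:-→d4:-→d5:-→d6:H0→d7:-→d8:-→d9:-→d10:-→d11:H2→d12:H2→d13:-→d14:-→d15:-→d16:H0→d17:- -> H0
  lookup 158.167.117.218: bits 10 walk d0:-→d1:-→d2:- -> no-route
  lookup 91.6.62.1: bits 010110110000011000111110 walk d0:-→d1:-→d2:-→d3:-→d4:-→d5:-→d6:-→d7:-→d8:H0→d9:-→d10:-→d11:-→d12:-→d13:-→d14:-→d15:H0→d16:H2→d17:-→d18:-→d19:-→d20:-→d21:-→d22:-→d23:-→d24:H2 -> H2
  - 91.6.0.0/16 clear@16
  + 117.48.184.208/28 (H1) depth=28
  + 0.0.0.0/1 (H2) depth=1
  lookup 91.6.0.249: bits 010110110000011000 walk d0:-→d1:H2→d2:-→d3:-→d4:-→d5:-→d6:-→d7:-→d8:H0→d9:-→d10:-→d11:-→d12:-→d13:-→d14:-→d15:H0→d16:-→d17:-→d18:- -> H0
  lookup 188.0.7.99: bits 101111 walk d0:-→d1:-→d2:-→d3:-→d4:-→d5:-→d6:H0 -> H0

== LOOKUPS ==
["no-route","H0","no-route","H2","H1","H0","no-route","H2","H0","H0"]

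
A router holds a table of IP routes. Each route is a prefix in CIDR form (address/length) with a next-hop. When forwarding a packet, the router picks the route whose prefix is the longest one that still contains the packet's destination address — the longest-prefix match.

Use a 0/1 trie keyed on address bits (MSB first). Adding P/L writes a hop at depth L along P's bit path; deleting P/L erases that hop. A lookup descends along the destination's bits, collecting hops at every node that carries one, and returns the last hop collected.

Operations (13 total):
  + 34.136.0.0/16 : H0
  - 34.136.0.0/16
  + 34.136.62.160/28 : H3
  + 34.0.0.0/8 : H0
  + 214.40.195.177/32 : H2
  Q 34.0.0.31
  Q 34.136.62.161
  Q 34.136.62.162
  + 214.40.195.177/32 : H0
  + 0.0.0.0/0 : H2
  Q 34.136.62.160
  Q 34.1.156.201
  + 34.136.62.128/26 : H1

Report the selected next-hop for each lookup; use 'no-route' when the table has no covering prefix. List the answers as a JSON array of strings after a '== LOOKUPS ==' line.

Trace:
  + 34.136.0.0/16 (H0) depth=16
  del 34.136.0.0/16 (clear depth 16)
  + 34.136.62.160/28 (H3) depth=28
  + 34.0.0.0/8 (H0) depth=8
  + 214.40.195.177/32 (H2) depth=32
  ? 34.0.0.31  path d0:-→d1:-→d2:-→d3:-→d4:-→d5:-→d6:-→d7:-→d8:H0  best=H0
  ? 34.136.62.161  path d0:-→d1:-→d2:-→d3:-→d4:-→d5:-→d6:-→d7:-→d8:H0→d9:-→d10:-→d11:-→d12:-→d13:-→d14:-→d15:-→d16:-→d17:-→d18:-→d19:-→d20:-→d21:-→d22:-→d23:-→d24:-→d25:-→d26:-→d27:-→d28:H3  best=H3
  ? 34.136.62.162  path d0:-→d1:-→d2:-→d3:-→d4:-→d5:-→d6:-→d7:-→d8:H0→d9:-→d10:-→d11:-→d12:-→d13:-→d14:-→d15:-→d16:-→d17:-→d18:-→d19:-→d20:-→d21:-→d22:-→d23:-→d24:-→d25:-→d26:-→d27:-→d28:H3  best=H3
  + 214.40.195.177/32 (H0) depth=32
  + 0.0.0.0/0 (H2) depth=0
  ? 34.136.62.160  path d0:H2→d1:-→d2:-→d3:-→d4:-→d5:-→d6:-→d7:-→d8:H0→d9:-→d10:-→d11:-→d12:-→d13:-→d14:-→d15:-→d16:-→d17:-→d18:-→d19:-→d20:-→d21:-→d22:-→d23:-→d24:-→d25:-→d26:-→d27:-→d28:H3  best=H3
  ? 34.1.156.201  path d0:H2→d1:-→d2:-→d3:-→d4:-→d5:-→d6:-→d7:-→d8:H0  best=H0
  + 34.136.62.128/26 (H1) depth=26

== LOOKUPS ==
["H0","H3","H3","H3","H0"]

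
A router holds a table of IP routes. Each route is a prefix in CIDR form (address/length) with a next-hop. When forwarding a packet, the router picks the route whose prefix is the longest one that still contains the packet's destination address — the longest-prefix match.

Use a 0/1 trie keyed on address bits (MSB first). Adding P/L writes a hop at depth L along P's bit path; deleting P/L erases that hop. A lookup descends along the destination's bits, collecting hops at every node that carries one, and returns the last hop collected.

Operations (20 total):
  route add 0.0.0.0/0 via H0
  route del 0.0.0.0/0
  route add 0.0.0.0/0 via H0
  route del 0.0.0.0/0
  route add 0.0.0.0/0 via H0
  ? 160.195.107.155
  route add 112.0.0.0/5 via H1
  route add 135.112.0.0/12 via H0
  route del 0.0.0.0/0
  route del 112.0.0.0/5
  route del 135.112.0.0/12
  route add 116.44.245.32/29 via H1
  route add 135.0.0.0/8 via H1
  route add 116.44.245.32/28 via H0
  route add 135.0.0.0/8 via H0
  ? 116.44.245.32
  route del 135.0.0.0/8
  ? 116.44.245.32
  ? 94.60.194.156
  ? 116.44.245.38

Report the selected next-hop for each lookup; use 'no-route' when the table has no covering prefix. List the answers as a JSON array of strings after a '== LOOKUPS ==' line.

Process each operation:
  add 0.0.0.0/0 -> H0 at depth 0
  - 0.0.0.0/0 clear@0
  add 0.0.0.0/0 -> H0 at depth 0
  - 0.0.0.0/0 clear@0
  add 0.0.0.0/0 -> H0 at depth 0
  lookup 160.195.107.155: bits ε walk d0:H0 -> H0
  add 112.0.0.0/5 -> H1 at depth 5
  add 135.112.0.0/12 -> H0 at depth 12
  - 0.0.0.0/0 clear@0
  - 112.0.0.0/5 clear@5
  - 135.112.0.0/12 clear@12
  add 116.44.245.32/29 -> H1 at depth 29
  add 135.0.0.0/8 -> H1 at depth 8
  add 116.44.245.32/28 -> H0 at depth 28
  add 135.0.0.0/8 -> H0 at depth 8
  lookup 116.44.245.32: bits 01110100001011001111010100100 walk d0:-→d1:-→d2:-→d3:-→d4:-→d5:-→d6:-→d7:-→d8:-→d9:-→d10:-→d11:-→d12:-→d13:-→d14:-→d15:-→d16:-→d17:-→d18:-→d19:-→d20:-→d21:-→d22:-→d23:-→d24:-→d25:-→d26:-→d27:-→d28:H0→d29:H1 -> H1
  - 135.0.0.0/8 clear@8
  lookup 116.44.245.32: bits 01110100001011001111010100100 walk d0:-→d1:-→d2:-→d3:-→d4:-→d5:-→d6:-→d7:-→d8:-→d9:-→d10:-→d11:-→d12:-→d13:-→d14:-→d15:-→d16:-→d17:-→d18:-→d19:-→d20:-→d21:-→d22:-→d23:-→d24:-→d25:-→d26:-→d27:-→d28:H0→d29:H1 -> H1
  lookup 94.60.194.156: bits 01 walk d0:-→d1:-→d2:- -> no-route
  lookup 116.44.245.38: bits 01110100001011001111010100100 walk d0:-→d1:-→d2:-→d3:-→d4:-→d5:-→d6:-→d7:-→d8:-→d9:-→d10:-→d11:-→d12:-→d13:-→d14:-→d15:-→d16:-→d17:-→d18:-→d19:-→d20:-→d21:-→d22:-→d23:-→d24:-→d25:-→d26:-→d27:-→d28:H0→d29:H1 -> H1

== LOOKUPS ==
["H0","H1","H1","no-route","H1"]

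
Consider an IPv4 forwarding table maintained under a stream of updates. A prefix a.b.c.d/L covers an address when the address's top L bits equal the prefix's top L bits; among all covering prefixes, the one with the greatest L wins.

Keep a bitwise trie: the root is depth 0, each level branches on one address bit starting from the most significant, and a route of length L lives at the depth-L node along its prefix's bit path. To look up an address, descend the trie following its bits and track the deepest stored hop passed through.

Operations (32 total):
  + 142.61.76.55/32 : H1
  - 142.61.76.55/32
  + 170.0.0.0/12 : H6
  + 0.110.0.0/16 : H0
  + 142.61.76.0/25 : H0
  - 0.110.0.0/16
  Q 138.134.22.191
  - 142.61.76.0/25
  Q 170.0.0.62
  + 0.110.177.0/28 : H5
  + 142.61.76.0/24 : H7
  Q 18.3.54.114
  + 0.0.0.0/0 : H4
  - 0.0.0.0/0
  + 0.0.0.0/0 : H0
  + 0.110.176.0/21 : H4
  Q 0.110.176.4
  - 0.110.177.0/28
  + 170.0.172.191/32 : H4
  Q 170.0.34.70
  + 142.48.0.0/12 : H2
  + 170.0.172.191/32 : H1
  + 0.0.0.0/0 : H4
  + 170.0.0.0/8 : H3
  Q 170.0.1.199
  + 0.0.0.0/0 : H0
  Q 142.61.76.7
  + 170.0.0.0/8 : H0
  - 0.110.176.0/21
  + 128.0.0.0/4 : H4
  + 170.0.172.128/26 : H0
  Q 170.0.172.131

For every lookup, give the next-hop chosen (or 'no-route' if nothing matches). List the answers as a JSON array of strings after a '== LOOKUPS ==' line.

Trace:
  add 142.61.76.55/32 -> H1 at depth 32
  del 142.61.76.55/32 (clear depth 32)
  add 170.0.0.0/12 -> H6 at depth 12
  add 0.110.0.0/16 -> H0 at depth 16
  add 142.61.76.0/25 -> H0 at depth 25
  del 0.110.0.0/16 (clear depth 16)
  Q 138.134.22.191: descend 10001 ; hops seen [∅] ; pick no-route
  del 142.61.76.0/25 (clear depth 25)
  Q 170.0.0.62: descend 101010100000 ; hops seen [H6] ; pick H6
  add 0.110.177.0/28 -> H5 at depth 28
  add 142.61.76.0/24 -> H7 at depth 24
  Q 18.3.54.114: descend 000 ; hops seen [∅] ; pick no-route
  add 0.0.0.0/0 -> H4 at depth 0
  del 0.0.0.0/0 (clear depth 0)
  add 0.0.0.0/0 -> H0 at depth 0
  add 0.110.176.0/21 -> H4 at depth 21
  Q 0.110.176.4: descend 00000000011011101011000 ; hops seen [H0,H4] ; pick H4
  del 0.110.177.0/28 (clear depth 28)
  add 170.0.172.191/32 -> H4 at depth 32
  Q 170.0.34.70: descend 1010101000000000 ; hops seen [H0,H6] ; pick H6
  add 142.48.0.0/12 -> H2 at depth 12
  add 170.0.172.191/32 -> H1 at depth 32
  add 0.0.0.0/0 -> H4 at depth 0
  add 170.0.0.0/8 -> H3 at depth 8
  Q 170.0.1.199: descend 1010101000000000 ; hops seen [H4,H3,H6] ; pick H6
  add 0.0.0.0/0 -> H0 at depth 0
  Q 142.61.76.7: descend 10001110001111010100110000 ; hops seen [H0,H2,H7] ; pick H7
  add 170.0.0.0/8 -> H0 at depth 8
  del 0.110.176.0/21 (clear depth 21)
  add 128.0.0.0/4 -> H4 at depth 4
  add 170.0.172.128/26 -> H0 at depth 26
  Q 170.0.172.131: descend 10101010000000001010110010 ; hops seen [H0,H0,H6,H0] ; pick H0

== LOOKUPS ==
["no-route","H6","no-route","H4","H6","H6","H7","H0"]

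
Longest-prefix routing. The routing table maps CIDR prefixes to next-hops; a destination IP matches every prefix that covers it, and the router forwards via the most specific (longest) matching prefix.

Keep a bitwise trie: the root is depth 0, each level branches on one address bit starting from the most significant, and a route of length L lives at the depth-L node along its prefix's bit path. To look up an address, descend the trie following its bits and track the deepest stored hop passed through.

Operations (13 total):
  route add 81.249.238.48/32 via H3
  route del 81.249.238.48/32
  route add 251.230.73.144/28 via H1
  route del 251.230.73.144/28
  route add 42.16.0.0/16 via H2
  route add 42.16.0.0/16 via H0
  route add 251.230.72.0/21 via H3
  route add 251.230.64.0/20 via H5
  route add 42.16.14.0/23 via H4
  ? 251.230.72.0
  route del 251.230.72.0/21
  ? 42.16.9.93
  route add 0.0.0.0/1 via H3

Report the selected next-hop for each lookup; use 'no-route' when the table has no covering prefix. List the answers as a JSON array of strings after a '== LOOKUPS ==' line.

Process each operation:
  add 81.249.238.48/32 -> H3 at depth 32
  - 81.249.238.48/32 clear@32
  add 251.230.73.144/28 -> H1 at depth 28
  - 251.230.73.144/28 clear@28
  add 42.16.0.0/16 -> H2 at depth 16
  add 42.16.0.0/16 -> H0 at depth 16
  add 251.230.72.0/21 -> H3 at depth 21
  add 251.230.64.0/20 -> H5 at depth 20
  add 42.16.14.0/23 -> H4 at depth 23
  ? 251.230.72.0  path d0:-→d1:-→d2:-→d3:-→d4:-→d5:-→d6:-→d7:-→d8:-→d9:-→d10:-→d11:-→d12:-→d13:-→d14:-→d15:-→d16:-→d17:-→d18:-→d19:-→d20:H5→d21:H3→d22:-→d23:-  best=H3
  - 251.230.72.0/21 clear@21
  ? 42.16.9.93  path d0:-→d1:-→d2:-→d3:-→d4:-→d5:-→d6:-→d7:-→d8:-→d9:-→d10:-→d11:-→d12:-→d13:-→d14:-→d15:-→d16:H0→d17:-→d18:-→d19:-→d20:-→d21:-  best=H0
  add 0.0.0.0/1 -> H3 at depth 1

== LOOKUPS ==
["H3","H0"]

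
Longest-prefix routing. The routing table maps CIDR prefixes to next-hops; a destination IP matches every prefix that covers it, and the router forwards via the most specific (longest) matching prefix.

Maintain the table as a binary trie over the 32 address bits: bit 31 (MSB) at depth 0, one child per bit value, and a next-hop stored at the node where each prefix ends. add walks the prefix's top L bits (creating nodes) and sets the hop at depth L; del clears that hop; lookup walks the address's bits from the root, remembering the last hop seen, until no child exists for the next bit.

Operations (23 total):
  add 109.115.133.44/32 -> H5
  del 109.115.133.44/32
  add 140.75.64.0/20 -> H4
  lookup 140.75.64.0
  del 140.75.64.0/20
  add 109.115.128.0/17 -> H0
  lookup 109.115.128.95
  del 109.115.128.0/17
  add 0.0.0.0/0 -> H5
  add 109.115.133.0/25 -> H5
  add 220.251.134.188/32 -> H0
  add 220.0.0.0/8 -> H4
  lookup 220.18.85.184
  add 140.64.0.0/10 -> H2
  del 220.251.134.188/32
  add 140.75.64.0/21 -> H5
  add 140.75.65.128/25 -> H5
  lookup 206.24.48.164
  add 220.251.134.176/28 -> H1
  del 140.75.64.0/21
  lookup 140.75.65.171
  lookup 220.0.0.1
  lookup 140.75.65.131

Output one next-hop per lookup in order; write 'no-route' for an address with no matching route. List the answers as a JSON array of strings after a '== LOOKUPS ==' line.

Process each operation:
  add 109.115.133.44/32 -> H5 at depth 32
  del 109.115.133.44/32 (clear depth 32)
  add 140.75.64.0/20 -> H4 at depth 20
  ? 140.75.64.0  path d0:-→d1:-→d2:-→d3:-→d4:-→d5:-→d6:-→d7:-→d8:-→d9:-→d10:-→d11:-→d12:-→d13:-→d14:-→d15:-→d16:-→d17:-→d18:-→d19:-→d20:H4  best=H4
  del 140.75.64.0/20 (clear depth 20)
  add 109.115.128.0/17 -> H0 at depth 17
  ? 109.115.128.95  path d0:-→d1:-→d2:-→d3:-→d4:-→d5:-→d6:-→d7:-→d8:-→d9:-→d10:-→d11:-→d12:-→d13:-→d14:-→d15:-→d16:-→d17:H0→d18:-→d19:-→d20:-→d21:-  best=H0
  del 109.115.128.0/17 (clear depth 17)
  add 0.0.0.0/0 -> H5 at depth 0
  add 109.115.133.0/25 -> H5 at depth 25
  add 220.251.134.188/32 -> H0 at depth 32
  add 220.0.0.0/8 -> H4 at depth 8
  ? 220.18.85.184  path d0:H5→d1:-→d2:-→d3:-→d4:-→d5:-→d6:-→d7:-→d8:H4  best=H4
  add 140.64.0.0/10 -> H2 at depth 10
  del 220.251.134.188/32 (clear depth 32)
  add 140.75.64.0/21 -> H5 at depth 21
  add 140.75.65.128/25 -> H5 at depth 25
  ? 206.24.48.164  path d0:H5→d1:-→d2:-→d3:-  best=H5
  add 220.251.134.176/28 -> H1 at depth 28
  del 140.75.64.0/21 (clear depth 21)
  ? 140.75.65.171  path d0:H5→d1:-→d2:-→d3:-→d4:-→d5:-→d6:-→d7:-→d8:-→d9:-→d10:H2→d11:-→d12:-→d13:-→d14:-→d15:-→d16:-→d17:-→d18:-→d19:-→d20:-→d21:-→d22:-→d23:-→d24:-→d25:H5  best=H5
  ? 220.0.0.1  path d0:H5→d1:-→d2:-→d3:-→d4:-→d5:-→d6:-→d7:-→d8:H4  best=H4
  ? 140.75.65.131  path d0:H5→d1:-→d2:-→d3:-→d4:-→d5:-→d6:-→d7:-→d8:-→d9:-→d10:H2→d11:-→d12:-→d13:-→d14:-→d15:-→d16:-→d17:-→d18:-→d19:-→d20:-→d21:-→d22:-→d23:-→d24:-→d25:H5  best=H5

== LOOKUPS ==
["H4","H0","H4","H5","H5","H4","H5"]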